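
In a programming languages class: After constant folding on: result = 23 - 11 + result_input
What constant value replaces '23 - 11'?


Identifying constant sub-expression:
  Original: result = 23 - 11 + result_input
  23 and 11 are both compile-time constants
  Evaluating: 23 - 11 = 12
  After folding: result = 12 + result_input

12


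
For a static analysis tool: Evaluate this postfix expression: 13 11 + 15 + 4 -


Processing tokens left to right:
Push 13, Push 11
Pop 13 and 11, compute 13 + 11 = 24, push 24
Push 15
Pop 24 and 15, compute 24 + 15 = 39, push 39
Push 4
Pop 39 and 4, compute 39 - 4 = 35, push 35
Stack result: 35

35


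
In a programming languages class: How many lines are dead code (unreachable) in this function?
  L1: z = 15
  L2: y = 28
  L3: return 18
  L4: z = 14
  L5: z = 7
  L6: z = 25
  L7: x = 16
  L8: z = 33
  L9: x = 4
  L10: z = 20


Analyzing control flow:
  L1: reachable (before return)
  L2: reachable (before return)
  L3: reachable (return statement)
  L4: DEAD (after return at L3)
  L5: DEAD (after return at L3)
  L6: DEAD (after return at L3)
  L7: DEAD (after return at L3)
  L8: DEAD (after return at L3)
  L9: DEAD (after return at L3)
  L10: DEAD (after return at L3)
Return at L3, total lines = 10
Dead lines: L4 through L10
Count: 7

7


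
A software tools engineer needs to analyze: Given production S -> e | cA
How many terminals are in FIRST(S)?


Production: S -> e | cA
Examining each alternative for leading terminals:
  S -> e : first terminal = 'e'
  S -> cA : first terminal = 'c'
FIRST(S) = {c, e}
Count: 2

2


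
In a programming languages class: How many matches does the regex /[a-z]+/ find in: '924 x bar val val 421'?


Pattern: /[a-z]+/ (identifiers)
Input: '924 x bar val val 421'
Scanning for matches:
  Match 1: 'x'
  Match 2: 'bar'
  Match 3: 'val'
  Match 4: 'val'
Total matches: 4

4


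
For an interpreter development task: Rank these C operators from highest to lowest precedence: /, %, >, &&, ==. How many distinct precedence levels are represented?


Looking up precedence for each operator:
  / -> precedence 6
  % -> precedence 6
  > -> precedence 4
  && -> precedence 2
  == -> precedence 3
Sorted highest to lowest: /, %, >, ==, &&
Distinct precedence values: [6, 4, 3, 2]
Number of distinct levels: 4

4


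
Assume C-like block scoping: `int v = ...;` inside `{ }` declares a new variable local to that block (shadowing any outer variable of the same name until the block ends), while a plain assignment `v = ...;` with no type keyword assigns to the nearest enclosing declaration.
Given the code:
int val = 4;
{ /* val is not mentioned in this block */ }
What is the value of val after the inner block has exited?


Analyzing scoping rules:
Outer scope: declares val = 4
Inner block: val is neither redeclared nor assigned -> unchanged
After the block -> 4
Result: 4

4


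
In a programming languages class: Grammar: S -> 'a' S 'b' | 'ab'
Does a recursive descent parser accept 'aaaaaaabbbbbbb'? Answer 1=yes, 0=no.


Grammar accepts strings of the form a^n b^n (n >= 1)
Word: 'aaaaaaabbbbbbb'
Counting: 7 a's and 7 b's
Check: 7 == 7? Yes
Derivation (S -> aSb applied 6 time(s), then S -> ab): S => aSb => aaSbb => aaaSbbb => aaaaSbbbb => aaaaaSbbbbb => aaaaaaSbbbbbb => aaaaaaabbbbbbb
Accepted

1


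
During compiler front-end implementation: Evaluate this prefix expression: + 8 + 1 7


Parsing prefix expression: + 8 + 1 7
Step 1: Innermost operation '+ 1 7'
  1 + 7 = 8
Step 2: Outer operation '+ 8 [8]'
  8 + 8 = 16

16


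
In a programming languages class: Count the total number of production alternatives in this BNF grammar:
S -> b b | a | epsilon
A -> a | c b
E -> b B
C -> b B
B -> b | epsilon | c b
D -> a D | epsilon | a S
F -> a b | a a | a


Counting alternatives per rule:
  S: 3 alternative(s)
  A: 2 alternative(s)
  E: 1 alternative(s)
  C: 1 alternative(s)
  B: 3 alternative(s)
  D: 3 alternative(s)
  F: 3 alternative(s)
Sum: 3 + 2 + 1 + 1 + 3 + 3 + 3 = 16

16


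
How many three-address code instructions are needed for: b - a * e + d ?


Expression: b - a * e + d
Generating three-address code (respecting * over +/- precedence):
  Instruction 1: t1 = a * e
  Instruction 2: t2 = b - t1
  Instruction 3: t3 = t2 + d
Total instructions: 3

3


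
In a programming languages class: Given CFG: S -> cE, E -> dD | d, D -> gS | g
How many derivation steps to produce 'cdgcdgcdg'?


Grammar: S -> cE, E -> dD | d, D -> gS | g
Deriving 'cdgcdgcdg':
Step 1: S -> cE => cE
Step 2: E -> dD => cdD
Step 3: D -> gS => cdgS
Step 4: S -> cE => cdgcE
Step 5: E -> dD => cdgcdD
Step 6: D -> gS => cdgcdgS
Step 7: S -> cE => cdgcdgcE
Step 8: E -> dD => cdgcdgcdD
Step 9: D -> g => cdgcdgcdg
Total derivation steps: 9

9


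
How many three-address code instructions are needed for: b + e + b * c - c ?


Expression: b + e + b * c - c
Generating three-address code (respecting * over +/- precedence):
  Instruction 1: t1 = b * c
  Instruction 2: t2 = b + e
  Instruction 3: t3 = t2 + t1
  Instruction 4: t4 = t3 - c
Total instructions: 4

4


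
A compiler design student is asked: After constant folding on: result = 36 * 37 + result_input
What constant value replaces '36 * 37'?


Identifying constant sub-expression:
  Original: result = 36 * 37 + result_input
  36 and 37 are both compile-time constants
  Evaluating: 36 * 37 = 1332
  After folding: result = 1332 + result_input

1332


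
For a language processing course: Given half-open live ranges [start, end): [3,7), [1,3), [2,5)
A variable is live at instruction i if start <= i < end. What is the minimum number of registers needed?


Live ranges:
  Var0: [3, 7)
  Var1: [1, 3)
  Var2: [2, 5)
Sweep-line events (position, delta, active):
  pos=1 start -> active=1
  pos=2 start -> active=2
  pos=3 end -> active=1
  pos=3 start -> active=2
  pos=5 end -> active=1
  pos=7 end -> active=0
Maximum simultaneous active: 2
Minimum registers needed: 2

2


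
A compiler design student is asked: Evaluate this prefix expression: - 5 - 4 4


Parsing prefix expression: - 5 - 4 4
Step 1: Innermost operation '- 4 4'
  4 - 4 = 0
Step 2: Outer operation '- 5 [0]'
  5 - 0 = 5

5


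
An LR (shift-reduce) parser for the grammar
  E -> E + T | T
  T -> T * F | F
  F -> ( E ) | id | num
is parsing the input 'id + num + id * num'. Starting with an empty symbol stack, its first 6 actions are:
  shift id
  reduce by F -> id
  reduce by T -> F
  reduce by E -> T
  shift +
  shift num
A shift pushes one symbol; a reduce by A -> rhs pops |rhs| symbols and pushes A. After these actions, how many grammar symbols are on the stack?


Tracking the symbol stack through each action:
  Action 1: shift 'id' : push -> stack = [id] (size 1)
  Action 2: reduce by F -> id : pop 1, push F -> stack = [F] (size 1)
  Action 3: reduce by T -> F : pop 1, push T -> stack = [T] (size 1)
  Action 4: reduce by E -> T : pop 1, push E -> stack = [E] (size 1)
  Action 5: shift '+' : push -> stack = [E, +] (size 2)
  Action 6: shift 'num' : push -> stack = [E, +, num] (size 3)
Final stack size: 3

3


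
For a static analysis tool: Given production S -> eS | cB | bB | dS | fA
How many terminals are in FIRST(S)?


Production: S -> eS | cB | bB | dS | fA
Examining each alternative for leading terminals:
  S -> eS : first terminal = 'e'
  S -> cB : first terminal = 'c'
  S -> bB : first terminal = 'b'
  S -> dS : first terminal = 'd'
  S -> fA : first terminal = 'f'
FIRST(S) = {b, c, d, e, f}
Count: 5

5


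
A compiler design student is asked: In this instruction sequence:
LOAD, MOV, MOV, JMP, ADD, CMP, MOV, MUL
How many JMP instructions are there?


Scanning instruction sequence for JMP:
  Position 1: LOAD
  Position 2: MOV
  Position 3: MOV
  Position 4: JMP <- MATCH
  Position 5: ADD
  Position 6: CMP
  Position 7: MOV
  Position 8: MUL
Matches at positions: [4]
Total JMP count: 1

1


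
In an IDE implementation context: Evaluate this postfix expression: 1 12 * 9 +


Processing tokens left to right:
Push 1, Push 12
Pop 1 and 12, compute 1 * 12 = 12, push 12
Push 9
Pop 12 and 9, compute 12 + 9 = 21, push 21
Stack result: 21

21


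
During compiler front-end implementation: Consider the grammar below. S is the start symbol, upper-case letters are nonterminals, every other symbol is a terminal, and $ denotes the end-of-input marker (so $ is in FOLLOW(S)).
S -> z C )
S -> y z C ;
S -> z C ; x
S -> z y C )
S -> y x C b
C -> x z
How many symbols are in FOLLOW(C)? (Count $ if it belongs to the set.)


S is the start symbol and does not occur in any rule body, so FOLLOW(S) = {$}.
Examining every occurrence of C in a rule body:
  S -> z C ) : C is followed by terminal ')' -> add ')'
  S -> y z C ; : C is followed by terminal ';' -> add ';'
  S -> z C ; x : C is followed by terminal ';' -> add ';' (already in the set)
  S -> z y C ) : C is followed by terminal ')' -> add ')' (already in the set)
  S -> y x C b : C is followed by terminal 'b' -> add 'b'
  C -> x z : C does not occur in the body -> contributes nothing
FOLLOW(C) = {), ;, b}
Count: 3

3


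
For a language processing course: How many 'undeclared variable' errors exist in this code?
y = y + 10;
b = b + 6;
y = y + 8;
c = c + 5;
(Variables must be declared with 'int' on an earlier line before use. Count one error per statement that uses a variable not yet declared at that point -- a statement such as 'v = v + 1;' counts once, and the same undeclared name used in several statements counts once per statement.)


Scanning code line by line:
  Line 1: use 'y' -> ERROR (undeclared)
  Line 2: use 'b' -> ERROR (undeclared)
  Line 3: use 'y' -> ERROR (undeclared)
  Line 4: use 'c' -> ERROR (undeclared)
Total undeclared variable errors: 4

4


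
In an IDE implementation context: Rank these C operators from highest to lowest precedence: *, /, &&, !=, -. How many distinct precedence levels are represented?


Looking up precedence for each operator:
  * -> precedence 6
  / -> precedence 6
  && -> precedence 2
  != -> precedence 3
  - -> precedence 5
Sorted highest to lowest: *, /, -, !=, &&
Distinct precedence values: [6, 5, 3, 2]
Number of distinct levels: 4

4


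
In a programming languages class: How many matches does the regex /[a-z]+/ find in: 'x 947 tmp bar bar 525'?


Pattern: /[a-z]+/ (identifiers)
Input: 'x 947 tmp bar bar 525'
Scanning for matches:
  Match 1: 'x'
  Match 2: 'tmp'
  Match 3: 'bar'
  Match 4: 'bar'
Total matches: 4

4


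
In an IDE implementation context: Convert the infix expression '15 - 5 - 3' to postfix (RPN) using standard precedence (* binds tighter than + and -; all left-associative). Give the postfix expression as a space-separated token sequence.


Applying the shunting-yard algorithm:
  Operand 15 -> output
  Push '-' onto operator stack -> op-stack: [-]
  Operand 5 -> output
  See '-' (prec 1); top '-' (prec 1) >= it -> pop '-' to output
  Push '-' onto operator stack -> op-stack: [-]
  Operand 3 -> output
  End of input: pop '-' to output
Postfix result: 15 5 - 3 -

15 5 - 3 -


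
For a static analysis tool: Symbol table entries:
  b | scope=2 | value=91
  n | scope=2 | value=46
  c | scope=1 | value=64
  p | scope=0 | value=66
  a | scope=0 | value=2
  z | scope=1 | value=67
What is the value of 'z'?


Searching symbol table for 'z':
  b | scope=2 | value=91
  n | scope=2 | value=46
  c | scope=1 | value=64
  p | scope=0 | value=66
  a | scope=0 | value=2
  z | scope=1 | value=67 <- MATCH
Found 'z' at scope 1 with value 67

67


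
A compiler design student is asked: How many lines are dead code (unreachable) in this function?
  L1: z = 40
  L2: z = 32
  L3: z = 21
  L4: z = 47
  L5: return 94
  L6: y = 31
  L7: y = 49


Analyzing control flow:
  L1: reachable (before return)
  L2: reachable (before return)
  L3: reachable (before return)
  L4: reachable (before return)
  L5: reachable (return statement)
  L6: DEAD (after return at L5)
  L7: DEAD (after return at L5)
Return at L5, total lines = 7
Dead lines: L6 through L7
Count: 2

2


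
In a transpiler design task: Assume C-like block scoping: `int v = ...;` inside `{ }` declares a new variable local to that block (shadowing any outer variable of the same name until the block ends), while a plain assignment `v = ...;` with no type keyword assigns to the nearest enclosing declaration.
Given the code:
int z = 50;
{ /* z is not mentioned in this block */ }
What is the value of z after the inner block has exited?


Analyzing scoping rules:
Outer scope: declares z = 50
Inner block: z is neither redeclared nor assigned -> unchanged
After the block -> 50
Result: 50

50


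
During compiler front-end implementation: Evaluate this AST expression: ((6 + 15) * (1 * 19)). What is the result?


Expression: ((6 + 15) * (1 * 19))
Evaluating step by step:
  6 + 15 = 21
  1 * 19 = 19
  21 * 19 = 399
Result: 399

399


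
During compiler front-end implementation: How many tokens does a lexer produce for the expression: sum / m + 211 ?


Scanning 'sum / m + 211'
Token 1: 'sum' -> identifier
Token 2: '/' -> operator
Token 3: 'm' -> identifier
Token 4: '+' -> operator
Token 5: '211' -> integer_literal
Total tokens: 5

5


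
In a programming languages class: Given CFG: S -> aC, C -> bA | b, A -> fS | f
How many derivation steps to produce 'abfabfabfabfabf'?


Grammar: S -> aC, C -> bA | b, A -> fS | f
Deriving 'abfabfabfabfabf':
Step 1: S -> aC => aC
Step 2: C -> bA => abA
Step 3: A -> fS => abfS
Step 4: S -> aC => abfaC
Step 5: C -> bA => abfabA
Step 6: A -> fS => abfabfS
Step 7: S -> aC => abfabfaC
Step 8: C -> bA => abfabfabA
Step 9: A -> fS => abfabfabfS
Step 10: S -> aC => abfabfabfaC
Step 11: C -> bA => abfabfabfabA
Step 12: A -> fS => abfabfabfabfS
Step 13: S -> aC => abfabfabfabfaC
Step 14: C -> bA => abfabfabfabfabA
Step 15: A -> f => abfabfabfabfabf
Total derivation steps: 15

15


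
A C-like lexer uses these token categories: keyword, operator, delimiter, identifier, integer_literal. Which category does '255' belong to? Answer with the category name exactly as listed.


Token: '255'
Checking categories:
  identifier: no
  integer_literal: YES
  operator: no
  keyword: no
  delimiter: no
Category: integer_literal

integer_literal


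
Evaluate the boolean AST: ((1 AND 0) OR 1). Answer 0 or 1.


Step 1: Evaluate inner node
  1 AND 0 = 0
Step 2: Evaluate root node
  0 OR 1 = 1

1


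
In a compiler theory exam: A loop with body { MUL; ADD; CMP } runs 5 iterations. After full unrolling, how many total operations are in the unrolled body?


Loop body operations: MUL, ADD, CMP (3 ops per iteration)
Unrolling 5 iterations:
  Iteration 1: MUL, ADD, CMP (3 ops)
  Iteration 2: MUL, ADD, CMP (3 ops)
  Iteration 3: MUL, ADD, CMP (3 ops)
  Iteration 4: MUL, ADD, CMP (3 ops)
  Iteration 5: MUL, ADD, CMP (3 ops)
Total: 5 iterations * 3 ops/iter = 15 operations

15


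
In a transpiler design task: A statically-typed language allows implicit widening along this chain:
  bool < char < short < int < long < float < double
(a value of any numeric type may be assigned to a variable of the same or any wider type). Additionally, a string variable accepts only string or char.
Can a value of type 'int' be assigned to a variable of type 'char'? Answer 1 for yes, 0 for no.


Target variable type: char
Source value type: int
Numeric ranks: int=3, char=1
Widening allowed iff rank(source) <= rank(target): 3 <= 1? No
Result: 0

0


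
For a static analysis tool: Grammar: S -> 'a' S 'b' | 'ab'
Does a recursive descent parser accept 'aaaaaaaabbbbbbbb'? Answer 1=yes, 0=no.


Grammar accepts strings of the form a^n b^n (n >= 1)
Word: 'aaaaaaaabbbbbbbb'
Counting: 8 a's and 8 b's
Check: 8 == 8? Yes
Derivation (S -> aSb applied 7 time(s), then S -> ab): S => aSb => aaSbb => aaaSbbb => aaaaSbbbb => aaaaaSbbbbb => aaaaaaSbbbbbb => aaaaaaaSbbbbbbb => aaaaaaaabbbbbbbb
Accepted

1


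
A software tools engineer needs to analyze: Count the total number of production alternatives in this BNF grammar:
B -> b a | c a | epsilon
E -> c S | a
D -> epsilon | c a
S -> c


Counting alternatives per rule:
  B: 3 alternative(s)
  E: 2 alternative(s)
  D: 2 alternative(s)
  S: 1 alternative(s)
Sum: 3 + 2 + 2 + 1 = 8

8


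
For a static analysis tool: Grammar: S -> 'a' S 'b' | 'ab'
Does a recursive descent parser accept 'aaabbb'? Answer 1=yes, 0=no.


Grammar accepts strings of the form a^n b^n (n >= 1)
Word: 'aaabbb'
Counting: 3 a's and 3 b's
Check: 3 == 3? Yes
Derivation (S -> aSb applied 2 time(s), then S -> ab): S => aSb => aaSbb => aaabbb
Accepted

1


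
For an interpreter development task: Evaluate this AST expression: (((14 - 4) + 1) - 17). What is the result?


Expression: (((14 - 4) + 1) - 17)
Evaluating step by step:
  14 - 4 = 10
  10 + 1 = 11
  11 - 17 = -6
Result: -6

-6


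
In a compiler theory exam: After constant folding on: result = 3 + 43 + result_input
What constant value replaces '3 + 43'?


Identifying constant sub-expression:
  Original: result = 3 + 43 + result_input
  3 and 43 are both compile-time constants
  Evaluating: 3 + 43 = 46
  After folding: result = 46 + result_input

46


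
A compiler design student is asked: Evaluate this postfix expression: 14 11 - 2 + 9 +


Processing tokens left to right:
Push 14, Push 11
Pop 14 and 11, compute 14 - 11 = 3, push 3
Push 2
Pop 3 and 2, compute 3 + 2 = 5, push 5
Push 9
Pop 5 and 9, compute 5 + 9 = 14, push 14
Stack result: 14

14


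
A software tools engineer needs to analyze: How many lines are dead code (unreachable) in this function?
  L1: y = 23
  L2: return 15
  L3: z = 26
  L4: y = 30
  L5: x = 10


Analyzing control flow:
  L1: reachable (before return)
  L2: reachable (return statement)
  L3: DEAD (after return at L2)
  L4: DEAD (after return at L2)
  L5: DEAD (after return at L2)
Return at L2, total lines = 5
Dead lines: L3 through L5
Count: 3

3


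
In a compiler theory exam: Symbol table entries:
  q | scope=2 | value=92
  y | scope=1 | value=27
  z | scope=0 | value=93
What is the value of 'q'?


Searching symbol table for 'q':
  q | scope=2 | value=92 <- MATCH
  y | scope=1 | value=27
  z | scope=0 | value=93
Found 'q' at scope 2 with value 92

92


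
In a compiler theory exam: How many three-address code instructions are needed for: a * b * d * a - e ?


Expression: a * b * d * a - e
Generating three-address code (respecting * over +/- precedence):
  Instruction 1: t1 = a * b
  Instruction 2: t2 = t1 * d
  Instruction 3: t3 = t2 * a
  Instruction 4: t4 = t3 - e
Total instructions: 4

4


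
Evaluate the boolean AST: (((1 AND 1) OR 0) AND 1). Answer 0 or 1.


Step 1: Evaluate inner node
  1 AND 1 = 1
Step 2: Evaluate next node
  1 OR 0 = 1
Step 3: Evaluate root node
  1 AND 1 = 1

1


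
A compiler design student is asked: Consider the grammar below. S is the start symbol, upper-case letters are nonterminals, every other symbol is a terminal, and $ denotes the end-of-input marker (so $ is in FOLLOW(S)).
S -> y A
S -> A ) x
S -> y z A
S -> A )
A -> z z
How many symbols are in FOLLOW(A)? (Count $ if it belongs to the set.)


S is the start symbol and does not occur in any rule body, so FOLLOW(S) = {$}.
Examining every occurrence of A in a rule body:
  S -> y A : A is at the right end -> add FOLLOW(S) = {$}
  S -> A ) x : A is followed by terminal ')' -> add ')'
  S -> y z A : A is at the right end -> add FOLLOW(S) = {$} (already in the set)
  S -> A ) : A is followed by terminal ')' -> add ')' (already in the set)
  A -> z z : A does not occur in the body -> contributes nothing
FOLLOW(A) = {), $}
Count: 2

2


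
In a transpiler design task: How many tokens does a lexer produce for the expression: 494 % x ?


Scanning '494 % x'
Token 1: '494' -> integer_literal
Token 2: '%' -> operator
Token 3: 'x' -> identifier
Total tokens: 3

3


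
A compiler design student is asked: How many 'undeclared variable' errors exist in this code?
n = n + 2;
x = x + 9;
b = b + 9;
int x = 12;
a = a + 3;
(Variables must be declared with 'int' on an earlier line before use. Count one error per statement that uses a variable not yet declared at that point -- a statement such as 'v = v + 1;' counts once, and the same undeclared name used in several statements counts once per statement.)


Scanning code line by line:
  Line 1: use 'n' -> ERROR (undeclared)
  Line 2: use 'x' -> ERROR (undeclared)
  Line 3: use 'b' -> ERROR (undeclared)
  Line 4: declare 'x' -> declared = ['x']
  Line 5: use 'a' -> ERROR (undeclared)
Total undeclared variable errors: 4

4


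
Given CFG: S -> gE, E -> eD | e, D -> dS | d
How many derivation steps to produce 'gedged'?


Grammar: S -> gE, E -> eD | e, D -> dS | d
Deriving 'gedged':
Step 1: S -> gE => gE
Step 2: E -> eD => geD
Step 3: D -> dS => gedS
Step 4: S -> gE => gedgE
Step 5: E -> eD => gedgeD
Step 6: D -> d => gedged
Total derivation steps: 6

6


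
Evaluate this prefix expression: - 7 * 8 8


Parsing prefix expression: - 7 * 8 8
Step 1: Innermost operation '* 8 8'
  8 * 8 = 64
Step 2: Outer operation '- 7 [64]'
  7 - 64 = -57

-57


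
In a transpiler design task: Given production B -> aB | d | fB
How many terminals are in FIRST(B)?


Production: B -> aB | d | fB
Examining each alternative for leading terminals:
  B -> aB : first terminal = 'a'
  B -> d : first terminal = 'd'
  B -> fB : first terminal = 'f'
FIRST(B) = {a, d, f}
Count: 3

3


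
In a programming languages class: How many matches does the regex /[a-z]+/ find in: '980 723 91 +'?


Pattern: /[a-z]+/ (identifiers)
Input: '980 723 91 +'
Scanning for matches:
Total matches: 0

0


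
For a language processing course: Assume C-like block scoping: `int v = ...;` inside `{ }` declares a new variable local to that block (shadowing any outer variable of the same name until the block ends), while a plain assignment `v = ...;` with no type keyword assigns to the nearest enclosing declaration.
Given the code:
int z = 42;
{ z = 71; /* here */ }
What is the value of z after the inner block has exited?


Analyzing scoping rules:
Outer scope: declares z = 42
Inner block: 'z = 71;' has no type keyword, so it is an assignment to the outer z (no shadowing)
The assignment changed the outer variable itself, so the new value persists after the block -> 71
Result: 71

71


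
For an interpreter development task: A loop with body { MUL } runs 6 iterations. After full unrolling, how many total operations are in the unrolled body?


Loop body operations: MUL (1 op per iteration)
Unrolling 6 iterations:
  Iteration 1: MUL (1 ops)
  Iteration 2: MUL (1 ops)
  Iteration 3: MUL (1 ops)
  Iteration 4: MUL (1 ops)
  Iteration 5: MUL (1 ops)
  Iteration 6: MUL (1 ops)
Total: 6 iterations * 1 ops/iter = 6 operations

6


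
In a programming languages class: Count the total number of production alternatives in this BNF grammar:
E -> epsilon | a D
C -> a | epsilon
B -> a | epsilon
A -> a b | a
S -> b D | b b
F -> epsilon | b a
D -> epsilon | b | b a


Counting alternatives per rule:
  E: 2 alternative(s)
  C: 2 alternative(s)
  B: 2 alternative(s)
  A: 2 alternative(s)
  S: 2 alternative(s)
  F: 2 alternative(s)
  D: 3 alternative(s)
Sum: 2 + 2 + 2 + 2 + 2 + 2 + 3 = 15

15


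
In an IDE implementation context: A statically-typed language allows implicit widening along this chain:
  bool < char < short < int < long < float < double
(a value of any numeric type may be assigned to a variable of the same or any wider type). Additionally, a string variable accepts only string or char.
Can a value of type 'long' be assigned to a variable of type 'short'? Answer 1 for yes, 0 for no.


Target variable type: short
Source value type: long
Numeric ranks: long=4, short=2
Widening allowed iff rank(source) <= rank(target): 4 <= 2? No
Result: 0

0


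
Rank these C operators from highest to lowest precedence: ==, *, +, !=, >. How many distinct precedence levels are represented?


Looking up precedence for each operator:
  == -> precedence 3
  * -> precedence 6
  + -> precedence 5
  != -> precedence 3
  > -> precedence 4
Sorted highest to lowest: *, +, >, ==, !=
Distinct precedence values: [6, 5, 4, 3]
Number of distinct levels: 4

4


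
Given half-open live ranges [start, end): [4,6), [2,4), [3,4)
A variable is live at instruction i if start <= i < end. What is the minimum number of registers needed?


Live ranges:
  Var0: [4, 6)
  Var1: [2, 4)
  Var2: [3, 4)
Sweep-line events (position, delta, active):
  pos=2 start -> active=1
  pos=3 start -> active=2
  pos=4 end -> active=1
  pos=4 end -> active=0
  pos=4 start -> active=1
  pos=6 end -> active=0
Maximum simultaneous active: 2
Minimum registers needed: 2

2


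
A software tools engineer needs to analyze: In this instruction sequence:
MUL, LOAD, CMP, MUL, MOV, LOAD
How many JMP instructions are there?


Scanning instruction sequence for JMP:
  Position 1: MUL
  Position 2: LOAD
  Position 3: CMP
  Position 4: MUL
  Position 5: MOV
  Position 6: LOAD
Matches at positions: []
Total JMP count: 0

0


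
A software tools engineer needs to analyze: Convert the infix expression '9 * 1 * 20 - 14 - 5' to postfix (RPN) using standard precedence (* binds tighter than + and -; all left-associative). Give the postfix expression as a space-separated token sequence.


Applying the shunting-yard algorithm:
  Operand 9 -> output
  Push '*' onto operator stack -> op-stack: [*]
  Operand 1 -> output
  See '*' (prec 2); top '*' (prec 2) >= it -> pop '*' to output
  Push '*' onto operator stack -> op-stack: [*]
  Operand 20 -> output
  See '-' (prec 1); top '*' (prec 2) >= it -> pop '*' to output
  Push '-' onto operator stack -> op-stack: [-]
  Operand 14 -> output
  See '-' (prec 1); top '-' (prec 1) >= it -> pop '-' to output
  Push '-' onto operator stack -> op-stack: [-]
  Operand 5 -> output
  End of input: pop '-' to output
Postfix result: 9 1 * 20 * 14 - 5 -

9 1 * 20 * 14 - 5 -


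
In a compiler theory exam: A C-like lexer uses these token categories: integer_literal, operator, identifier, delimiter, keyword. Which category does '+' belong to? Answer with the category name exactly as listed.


Token: '+'
Checking categories:
  identifier: no
  integer_literal: no
  operator: YES
  keyword: no
  delimiter: no
Category: operator

operator


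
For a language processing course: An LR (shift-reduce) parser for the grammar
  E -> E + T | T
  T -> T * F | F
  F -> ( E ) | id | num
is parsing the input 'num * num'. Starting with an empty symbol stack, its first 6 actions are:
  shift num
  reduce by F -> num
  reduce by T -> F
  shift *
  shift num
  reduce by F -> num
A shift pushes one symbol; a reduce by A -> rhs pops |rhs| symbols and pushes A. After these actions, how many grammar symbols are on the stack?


Tracking the symbol stack through each action:
  Action 1: shift 'num' : push -> stack = [num] (size 1)
  Action 2: reduce by F -> num : pop 1, push F -> stack = [F] (size 1)
  Action 3: reduce by T -> F : pop 1, push T -> stack = [T] (size 1)
  Action 4: shift '*' : push -> stack = [T, *] (size 2)
  Action 5: shift 'num' : push -> stack = [T, *, num] (size 3)
  Action 6: reduce by F -> num : pop 1, push F -> stack = [T, *, F] (size 3)
Final stack size: 3

3


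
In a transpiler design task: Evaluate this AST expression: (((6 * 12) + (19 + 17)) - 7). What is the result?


Expression: (((6 * 12) + (19 + 17)) - 7)
Evaluating step by step:
  6 * 12 = 72
  19 + 17 = 36
  72 + 36 = 108
  108 - 7 = 101
Result: 101

101


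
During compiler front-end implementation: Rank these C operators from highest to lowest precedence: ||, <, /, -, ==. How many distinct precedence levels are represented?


Looking up precedence for each operator:
  || -> precedence 1
  < -> precedence 4
  / -> precedence 6
  - -> precedence 5
  == -> precedence 3
Sorted highest to lowest: /, -, <, ==, ||
Distinct precedence values: [6, 5, 4, 3, 1]
Number of distinct levels: 5

5


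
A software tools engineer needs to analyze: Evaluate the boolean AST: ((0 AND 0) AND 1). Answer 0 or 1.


Step 1: Evaluate inner node
  0 AND 0 = 0
Step 2: Evaluate root node
  0 AND 1 = 0

0


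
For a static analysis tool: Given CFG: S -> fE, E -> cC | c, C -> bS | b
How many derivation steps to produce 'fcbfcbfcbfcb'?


Grammar: S -> fE, E -> cC | c, C -> bS | b
Deriving 'fcbfcbfcbfcb':
Step 1: S -> fE => fE
Step 2: E -> cC => fcC
Step 3: C -> bS => fcbS
Step 4: S -> fE => fcbfE
Step 5: E -> cC => fcbfcC
Step 6: C -> bS => fcbfcbS
Step 7: S -> fE => fcbfcbfE
Step 8: E -> cC => fcbfcbfcC
Step 9: C -> bS => fcbfcbfcbS
Step 10: S -> fE => fcbfcbfcbfE
Step 11: E -> cC => fcbfcbfcbfcC
Step 12: C -> b => fcbfcbfcbfcb
Total derivation steps: 12

12


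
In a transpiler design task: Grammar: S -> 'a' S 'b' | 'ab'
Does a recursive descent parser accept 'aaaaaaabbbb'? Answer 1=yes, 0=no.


Grammar accepts strings of the form a^n b^n (n >= 1)
Word: 'aaaaaaabbbb'
Counting: 7 a's and 4 b's
Check: 7 == 4? No
Mismatch: a-count != b-count
Rejected

0


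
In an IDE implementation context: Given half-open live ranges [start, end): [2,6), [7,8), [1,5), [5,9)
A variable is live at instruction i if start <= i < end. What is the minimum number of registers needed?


Live ranges:
  Var0: [2, 6)
  Var1: [7, 8)
  Var2: [1, 5)
  Var3: [5, 9)
Sweep-line events (position, delta, active):
  pos=1 start -> active=1
  pos=2 start -> active=2
  pos=5 end -> active=1
  pos=5 start -> active=2
  pos=6 end -> active=1
  pos=7 start -> active=2
  pos=8 end -> active=1
  pos=9 end -> active=0
Maximum simultaneous active: 2
Minimum registers needed: 2

2


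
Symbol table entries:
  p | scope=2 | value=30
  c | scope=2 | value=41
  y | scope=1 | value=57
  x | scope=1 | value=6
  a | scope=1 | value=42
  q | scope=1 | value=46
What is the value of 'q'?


Searching symbol table for 'q':
  p | scope=2 | value=30
  c | scope=2 | value=41
  y | scope=1 | value=57
  x | scope=1 | value=6
  a | scope=1 | value=42
  q | scope=1 | value=46 <- MATCH
Found 'q' at scope 1 with value 46

46


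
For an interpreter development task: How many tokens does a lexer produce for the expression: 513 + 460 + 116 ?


Scanning '513 + 460 + 116'
Token 1: '513' -> integer_literal
Token 2: '+' -> operator
Token 3: '460' -> integer_literal
Token 4: '+' -> operator
Token 5: '116' -> integer_literal
Total tokens: 5

5


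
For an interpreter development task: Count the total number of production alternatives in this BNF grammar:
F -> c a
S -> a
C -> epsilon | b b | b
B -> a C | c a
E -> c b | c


Counting alternatives per rule:
  F: 1 alternative(s)
  S: 1 alternative(s)
  C: 3 alternative(s)
  B: 2 alternative(s)
  E: 2 alternative(s)
Sum: 1 + 1 + 3 + 2 + 2 = 9

9


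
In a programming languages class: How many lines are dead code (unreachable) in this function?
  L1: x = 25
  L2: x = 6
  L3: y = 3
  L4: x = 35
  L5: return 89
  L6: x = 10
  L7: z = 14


Analyzing control flow:
  L1: reachable (before return)
  L2: reachable (before return)
  L3: reachable (before return)
  L4: reachable (before return)
  L5: reachable (return statement)
  L6: DEAD (after return at L5)
  L7: DEAD (after return at L5)
Return at L5, total lines = 7
Dead lines: L6 through L7
Count: 2

2


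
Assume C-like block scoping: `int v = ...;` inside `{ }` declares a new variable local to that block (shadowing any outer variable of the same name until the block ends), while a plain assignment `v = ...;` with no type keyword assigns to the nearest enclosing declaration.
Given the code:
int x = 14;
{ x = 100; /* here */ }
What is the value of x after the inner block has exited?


Analyzing scoping rules:
Outer scope: declares x = 14
Inner block: 'x = 100;' has no type keyword, so it is an assignment to the outer x (no shadowing)
The assignment changed the outer variable itself, so the new value persists after the block -> 100
Result: 100

100


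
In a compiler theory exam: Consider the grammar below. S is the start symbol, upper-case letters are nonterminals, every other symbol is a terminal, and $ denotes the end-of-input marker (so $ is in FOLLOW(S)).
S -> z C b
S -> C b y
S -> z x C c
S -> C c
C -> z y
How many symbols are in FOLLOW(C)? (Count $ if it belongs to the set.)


S is the start symbol and does not occur in any rule body, so FOLLOW(S) = {$}.
Examining every occurrence of C in a rule body:
  S -> z C b : C is followed by terminal 'b' -> add 'b'
  S -> C b y : C is followed by terminal 'b' -> add 'b' (already in the set)
  S -> z x C c : C is followed by terminal 'c' -> add 'c'
  S -> C c : C is followed by terminal 'c' -> add 'c' (already in the set)
  C -> z y : C does not occur in the body -> contributes nothing
FOLLOW(C) = {b, c}
Count: 2

2


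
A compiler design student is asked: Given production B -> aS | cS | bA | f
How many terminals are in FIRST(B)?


Production: B -> aS | cS | bA | f
Examining each alternative for leading terminals:
  B -> aS : first terminal = 'a'
  B -> cS : first terminal = 'c'
  B -> bA : first terminal = 'b'
  B -> f : first terminal = 'f'
FIRST(B) = {a, b, c, f}
Count: 4

4


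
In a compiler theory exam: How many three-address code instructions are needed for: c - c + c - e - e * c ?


Expression: c - c + c - e - e * c
Generating three-address code (respecting * over +/- precedence):
  Instruction 1: t1 = e * c
  Instruction 2: t2 = c - c
  Instruction 3: t3 = t2 + c
  Instruction 4: t4 = t3 - e
  Instruction 5: t5 = t4 - t1
Total instructions: 5

5


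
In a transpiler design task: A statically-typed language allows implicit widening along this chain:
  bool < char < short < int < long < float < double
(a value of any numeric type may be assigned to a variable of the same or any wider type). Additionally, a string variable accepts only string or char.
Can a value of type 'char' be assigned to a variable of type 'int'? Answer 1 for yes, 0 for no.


Target variable type: int
Source value type: char
Numeric ranks: char=1, int=3
Widening allowed iff rank(source) <= rank(target): 1 <= 3? Yes
Result: 1

1


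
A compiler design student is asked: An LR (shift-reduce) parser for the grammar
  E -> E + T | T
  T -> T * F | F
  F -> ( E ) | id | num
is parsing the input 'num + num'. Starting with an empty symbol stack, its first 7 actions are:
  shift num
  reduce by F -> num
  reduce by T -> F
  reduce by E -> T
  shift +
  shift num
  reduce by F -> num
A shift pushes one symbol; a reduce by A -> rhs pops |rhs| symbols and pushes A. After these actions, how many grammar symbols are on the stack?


Tracking the symbol stack through each action:
  Action 1: shift 'num' : push -> stack = [num] (size 1)
  Action 2: reduce by F -> num : pop 1, push F -> stack = [F] (size 1)
  Action 3: reduce by T -> F : pop 1, push T -> stack = [T] (size 1)
  Action 4: reduce by E -> T : pop 1, push E -> stack = [E] (size 1)
  Action 5: shift '+' : push -> stack = [E, +] (size 2)
  Action 6: shift 'num' : push -> stack = [E, +, num] (size 3)
  Action 7: reduce by F -> num : pop 1, push F -> stack = [E, +, F] (size 3)
Final stack size: 3

3


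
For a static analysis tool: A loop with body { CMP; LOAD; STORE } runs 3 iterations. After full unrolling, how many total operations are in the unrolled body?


Loop body operations: CMP, LOAD, STORE (3 ops per iteration)
Unrolling 3 iterations:
  Iteration 1: CMP, LOAD, STORE (3 ops)
  Iteration 2: CMP, LOAD, STORE (3 ops)
  Iteration 3: CMP, LOAD, STORE (3 ops)
Total: 3 iterations * 3 ops/iter = 9 operations

9


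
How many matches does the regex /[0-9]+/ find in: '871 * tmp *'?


Pattern: /[0-9]+/ (int literals)
Input: '871 * tmp *'
Scanning for matches:
  Match 1: '871'
Total matches: 1

1


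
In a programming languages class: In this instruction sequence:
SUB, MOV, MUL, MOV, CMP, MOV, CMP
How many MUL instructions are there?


Scanning instruction sequence for MUL:
  Position 1: SUB
  Position 2: MOV
  Position 3: MUL <- MATCH
  Position 4: MOV
  Position 5: CMP
  Position 6: MOV
  Position 7: CMP
Matches at positions: [3]
Total MUL count: 1

1


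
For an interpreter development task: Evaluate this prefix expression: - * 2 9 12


Parsing prefix expression: - * 2 9 12
Step 1: Innermost operation '* 2 9'
  2 * 9 = 18
Step 2: Outer operation '- [18] 12'
  18 - 12 = 6

6


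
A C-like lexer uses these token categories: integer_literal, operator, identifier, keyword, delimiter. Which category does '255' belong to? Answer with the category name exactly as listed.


Token: '255'
Checking categories:
  identifier: no
  integer_literal: YES
  operator: no
  keyword: no
  delimiter: no
Category: integer_literal

integer_literal


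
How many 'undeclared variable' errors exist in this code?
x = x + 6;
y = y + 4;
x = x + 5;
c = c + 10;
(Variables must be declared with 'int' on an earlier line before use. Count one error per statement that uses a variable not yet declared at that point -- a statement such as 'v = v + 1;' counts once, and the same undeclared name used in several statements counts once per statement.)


Scanning code line by line:
  Line 1: use 'x' -> ERROR (undeclared)
  Line 2: use 'y' -> ERROR (undeclared)
  Line 3: use 'x' -> ERROR (undeclared)
  Line 4: use 'c' -> ERROR (undeclared)
Total undeclared variable errors: 4

4


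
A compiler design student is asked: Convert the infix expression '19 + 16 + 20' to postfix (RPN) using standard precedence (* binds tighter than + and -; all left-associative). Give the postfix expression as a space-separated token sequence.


Applying the shunting-yard algorithm:
  Operand 19 -> output
  Push '+' onto operator stack -> op-stack: [+]
  Operand 16 -> output
  See '+' (prec 1); top '+' (prec 1) >= it -> pop '+' to output
  Push '+' onto operator stack -> op-stack: [+]
  Operand 20 -> output
  End of input: pop '+' to output
Postfix result: 19 16 + 20 +

19 16 + 20 +


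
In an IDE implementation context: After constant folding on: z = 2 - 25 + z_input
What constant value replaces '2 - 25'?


Identifying constant sub-expression:
  Original: z = 2 - 25 + z_input
  2 and 25 are both compile-time constants
  Evaluating: 2 - 25 = -23
  After folding: z = -23 + z_input

-23


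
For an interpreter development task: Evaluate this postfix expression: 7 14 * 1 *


Processing tokens left to right:
Push 7, Push 14
Pop 7 and 14, compute 7 * 14 = 98, push 98
Push 1
Pop 98 and 1, compute 98 * 1 = 98, push 98
Stack result: 98

98


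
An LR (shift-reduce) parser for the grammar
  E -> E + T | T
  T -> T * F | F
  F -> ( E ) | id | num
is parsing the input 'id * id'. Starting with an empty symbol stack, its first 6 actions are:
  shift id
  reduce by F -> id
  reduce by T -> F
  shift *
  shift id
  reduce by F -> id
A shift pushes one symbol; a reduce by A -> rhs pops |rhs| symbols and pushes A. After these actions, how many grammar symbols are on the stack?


Tracking the symbol stack through each action:
  Action 1: shift 'id' : push -> stack = [id] (size 1)
  Action 2: reduce by F -> id : pop 1, push F -> stack = [F] (size 1)
  Action 3: reduce by T -> F : pop 1, push T -> stack = [T] (size 1)
  Action 4: shift '*' : push -> stack = [T, *] (size 2)
  Action 5: shift 'id' : push -> stack = [T, *, id] (size 3)
  Action 6: reduce by F -> id : pop 1, push F -> stack = [T, *, F] (size 3)
Final stack size: 3

3


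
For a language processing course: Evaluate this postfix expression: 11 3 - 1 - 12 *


Processing tokens left to right:
Push 11, Push 3
Pop 11 and 3, compute 11 - 3 = 8, push 8
Push 1
Pop 8 and 1, compute 8 - 1 = 7, push 7
Push 12
Pop 7 and 12, compute 7 * 12 = 84, push 84
Stack result: 84

84


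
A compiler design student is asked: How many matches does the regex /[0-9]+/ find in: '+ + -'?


Pattern: /[0-9]+/ (int literals)
Input: '+ + -'
Scanning for matches:
Total matches: 0

0


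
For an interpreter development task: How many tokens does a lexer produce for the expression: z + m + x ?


Scanning 'z + m + x'
Token 1: 'z' -> identifier
Token 2: '+' -> operator
Token 3: 'm' -> identifier
Token 4: '+' -> operator
Token 5: 'x' -> identifier
Total tokens: 5

5
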